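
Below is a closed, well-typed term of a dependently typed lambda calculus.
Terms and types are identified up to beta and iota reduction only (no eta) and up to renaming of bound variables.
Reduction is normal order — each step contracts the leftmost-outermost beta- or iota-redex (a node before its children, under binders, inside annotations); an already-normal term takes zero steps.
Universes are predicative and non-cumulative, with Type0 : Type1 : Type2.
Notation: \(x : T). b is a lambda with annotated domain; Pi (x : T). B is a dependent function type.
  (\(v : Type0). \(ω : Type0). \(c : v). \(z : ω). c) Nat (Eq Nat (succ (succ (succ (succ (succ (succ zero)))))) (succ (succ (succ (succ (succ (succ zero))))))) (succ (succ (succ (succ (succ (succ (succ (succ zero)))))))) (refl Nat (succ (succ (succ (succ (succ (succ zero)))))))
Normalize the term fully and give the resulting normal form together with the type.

resulting normal form:
  succ (succ (succ (succ (succ (succ (succ (succ zero)))))))
type:
  Nat


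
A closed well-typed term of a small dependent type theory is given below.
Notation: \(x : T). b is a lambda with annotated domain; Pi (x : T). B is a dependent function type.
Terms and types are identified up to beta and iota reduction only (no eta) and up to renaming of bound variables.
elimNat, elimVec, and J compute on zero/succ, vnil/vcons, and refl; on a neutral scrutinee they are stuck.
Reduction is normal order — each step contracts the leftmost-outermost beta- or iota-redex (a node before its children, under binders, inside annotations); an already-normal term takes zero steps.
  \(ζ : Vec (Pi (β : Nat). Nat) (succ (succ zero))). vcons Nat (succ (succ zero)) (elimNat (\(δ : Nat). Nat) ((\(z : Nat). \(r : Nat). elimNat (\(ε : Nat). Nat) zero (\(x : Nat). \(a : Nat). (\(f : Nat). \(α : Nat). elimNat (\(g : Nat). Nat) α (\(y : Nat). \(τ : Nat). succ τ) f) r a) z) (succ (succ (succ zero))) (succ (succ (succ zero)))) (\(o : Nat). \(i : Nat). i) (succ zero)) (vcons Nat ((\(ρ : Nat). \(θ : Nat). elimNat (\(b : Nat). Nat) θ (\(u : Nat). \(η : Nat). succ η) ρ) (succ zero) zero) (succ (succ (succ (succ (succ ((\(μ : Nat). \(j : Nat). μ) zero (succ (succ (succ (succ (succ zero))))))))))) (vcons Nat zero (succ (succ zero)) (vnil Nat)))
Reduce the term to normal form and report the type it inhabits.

resulting normal form:
  \(ζ : Vec (Pi (β : Nat). Nat) (succ (succ zero))). vcons Nat (succ (succ zero)) (succ (succ (succ (succ (succ (succ (succ (succ (succ zero))))))))) (vcons Nat (succ zero) (succ (succ (succ (succ (succ zero))))) (vcons Nat zero (succ (succ zero)) (vnil Nat)))
type:
  Pi (ζ : Vec (Pi (β : Nat). Nat) (succ (succ zero))). Vec Nat (succ (succ (succ zero)))


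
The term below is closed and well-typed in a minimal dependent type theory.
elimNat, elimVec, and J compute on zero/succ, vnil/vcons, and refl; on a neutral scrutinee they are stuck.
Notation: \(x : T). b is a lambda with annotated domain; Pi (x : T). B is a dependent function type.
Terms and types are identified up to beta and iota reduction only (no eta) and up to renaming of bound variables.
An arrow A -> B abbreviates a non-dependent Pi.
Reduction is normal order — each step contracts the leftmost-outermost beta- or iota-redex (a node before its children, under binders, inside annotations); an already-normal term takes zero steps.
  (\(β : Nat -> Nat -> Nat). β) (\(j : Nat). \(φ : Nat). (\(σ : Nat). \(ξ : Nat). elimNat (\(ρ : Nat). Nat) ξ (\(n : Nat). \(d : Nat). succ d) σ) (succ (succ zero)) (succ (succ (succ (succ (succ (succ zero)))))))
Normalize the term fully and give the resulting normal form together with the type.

normal form:
  \(β : Nat). \(j : Nat). succ (succ (succ (succ (succ (succ (succ (succ zero)))))))
type:
  Nat -> Nat -> Nat


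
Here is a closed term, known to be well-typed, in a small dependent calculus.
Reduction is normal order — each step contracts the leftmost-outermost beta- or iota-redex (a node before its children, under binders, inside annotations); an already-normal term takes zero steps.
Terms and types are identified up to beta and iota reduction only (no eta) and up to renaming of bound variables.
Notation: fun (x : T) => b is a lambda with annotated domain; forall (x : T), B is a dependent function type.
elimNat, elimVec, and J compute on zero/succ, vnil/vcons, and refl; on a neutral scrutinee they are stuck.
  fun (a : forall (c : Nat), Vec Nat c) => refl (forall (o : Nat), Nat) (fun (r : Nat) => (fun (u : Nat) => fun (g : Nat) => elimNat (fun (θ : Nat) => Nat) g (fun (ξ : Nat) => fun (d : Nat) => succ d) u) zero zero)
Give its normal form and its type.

resulting normal form:
  fun (a : forall (c : Nat), Vec Nat c) => refl (forall (o : Nat), Nat) (fun (r : Nat) => zero)
the term's type:
  forall (a : forall (c : Nat), Vec Nat c), Eq (forall (o : Nat), Nat) (fun (r : Nat) => zero) (fun (u : Nat) => zero)
observation: 3 normal-order steps normalize the term, beginning with a beta-redex.


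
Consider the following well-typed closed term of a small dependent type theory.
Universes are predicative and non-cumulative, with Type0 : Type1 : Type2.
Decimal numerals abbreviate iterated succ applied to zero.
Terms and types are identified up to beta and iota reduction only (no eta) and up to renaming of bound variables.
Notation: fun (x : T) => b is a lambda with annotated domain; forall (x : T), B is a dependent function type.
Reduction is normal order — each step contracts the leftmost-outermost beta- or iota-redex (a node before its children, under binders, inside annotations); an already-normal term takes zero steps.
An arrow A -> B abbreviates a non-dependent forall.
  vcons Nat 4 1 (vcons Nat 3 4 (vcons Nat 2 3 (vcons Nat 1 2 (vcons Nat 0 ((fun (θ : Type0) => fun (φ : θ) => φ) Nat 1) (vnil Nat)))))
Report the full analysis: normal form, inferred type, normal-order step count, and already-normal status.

normal form:
  vcons Nat 4 1 (vcons Nat 3 4 (vcons Nat 2 3 (vcons Nat 1 2 (vcons Nat 0 1 (vnil Nat)))))
the term's type:
  Vec Nat 5
normal-order step count: 2
started in normal form: no
first redex: a beta-redex


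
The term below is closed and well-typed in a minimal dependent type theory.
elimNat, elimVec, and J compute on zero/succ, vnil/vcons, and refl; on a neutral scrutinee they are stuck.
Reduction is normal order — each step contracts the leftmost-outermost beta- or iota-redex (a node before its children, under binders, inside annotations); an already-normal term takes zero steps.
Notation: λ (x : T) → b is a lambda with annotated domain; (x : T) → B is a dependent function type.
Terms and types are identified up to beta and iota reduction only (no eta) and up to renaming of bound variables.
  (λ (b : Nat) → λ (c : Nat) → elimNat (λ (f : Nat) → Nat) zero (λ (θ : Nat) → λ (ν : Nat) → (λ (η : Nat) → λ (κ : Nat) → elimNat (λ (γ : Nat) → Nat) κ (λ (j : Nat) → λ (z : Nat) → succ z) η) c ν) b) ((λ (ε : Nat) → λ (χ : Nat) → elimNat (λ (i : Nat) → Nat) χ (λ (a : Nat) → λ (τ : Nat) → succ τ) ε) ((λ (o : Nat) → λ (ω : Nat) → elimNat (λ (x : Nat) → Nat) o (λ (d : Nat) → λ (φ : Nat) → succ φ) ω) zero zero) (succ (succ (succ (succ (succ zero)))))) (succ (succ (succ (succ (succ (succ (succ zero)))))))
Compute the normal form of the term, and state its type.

normal form:
  succ (succ (succ (succ (succ (succ (succ (succ (succ (succ (succ (succ (succ (succ (succ (succ (succ (succ (succ (succ (succ (succ (succ (succ (succ (succ (succ (succ (succ (succ (succ (succ (succ (succ (succ zero))))))))))))))))))))))))))))))))))
inferred type:
  Nat


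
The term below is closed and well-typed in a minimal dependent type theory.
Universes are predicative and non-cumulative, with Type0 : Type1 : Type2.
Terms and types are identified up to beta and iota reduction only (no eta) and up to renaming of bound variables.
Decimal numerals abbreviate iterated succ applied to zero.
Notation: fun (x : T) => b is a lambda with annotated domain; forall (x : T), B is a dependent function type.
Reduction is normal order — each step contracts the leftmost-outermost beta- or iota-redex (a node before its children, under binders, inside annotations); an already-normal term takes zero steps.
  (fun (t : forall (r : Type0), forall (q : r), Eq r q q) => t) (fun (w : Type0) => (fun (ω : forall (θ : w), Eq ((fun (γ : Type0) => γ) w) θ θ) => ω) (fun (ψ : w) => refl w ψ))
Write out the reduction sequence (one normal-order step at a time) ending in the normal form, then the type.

normal-order reduction sequence:
  (fun (t : forall (r : Type0), forall (q : r), Eq r q q) => t) (fun (w : Type0) => (fun (ω : forall (θ : w), Eq ((fun (γ : Type0) => γ) w) θ θ) => ω) (fun (ψ : w) => refl w ψ))
  ~> fun (t : Type0) => (fun (r : forall (q : t), Eq ((fun (w : Type0) => w) t) q q) => r) (fun (ω : t) => refl t ω)
  ~> fun (t : Type0) => fun (r : t) => refl t r
the term's type:
  forall (t : Type0), forall (r : t), Eq t r r


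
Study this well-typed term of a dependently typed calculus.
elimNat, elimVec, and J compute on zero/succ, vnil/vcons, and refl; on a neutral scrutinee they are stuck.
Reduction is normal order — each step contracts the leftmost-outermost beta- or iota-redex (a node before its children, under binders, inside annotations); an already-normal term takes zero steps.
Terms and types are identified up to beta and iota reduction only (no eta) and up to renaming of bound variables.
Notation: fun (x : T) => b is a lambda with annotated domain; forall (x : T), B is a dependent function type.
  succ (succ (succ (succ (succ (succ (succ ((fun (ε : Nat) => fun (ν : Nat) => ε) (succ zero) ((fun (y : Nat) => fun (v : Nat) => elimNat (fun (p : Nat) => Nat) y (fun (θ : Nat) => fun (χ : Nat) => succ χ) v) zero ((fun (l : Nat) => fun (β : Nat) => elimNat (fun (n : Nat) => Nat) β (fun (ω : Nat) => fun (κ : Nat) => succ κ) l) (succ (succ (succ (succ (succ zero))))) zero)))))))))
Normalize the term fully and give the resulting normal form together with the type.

reduced normal form:
  succ (succ (succ (succ (succ (succ (succ (succ zero)))))))
type:
  Nat
observation: 2 normal-order steps separate the term from its normal form.


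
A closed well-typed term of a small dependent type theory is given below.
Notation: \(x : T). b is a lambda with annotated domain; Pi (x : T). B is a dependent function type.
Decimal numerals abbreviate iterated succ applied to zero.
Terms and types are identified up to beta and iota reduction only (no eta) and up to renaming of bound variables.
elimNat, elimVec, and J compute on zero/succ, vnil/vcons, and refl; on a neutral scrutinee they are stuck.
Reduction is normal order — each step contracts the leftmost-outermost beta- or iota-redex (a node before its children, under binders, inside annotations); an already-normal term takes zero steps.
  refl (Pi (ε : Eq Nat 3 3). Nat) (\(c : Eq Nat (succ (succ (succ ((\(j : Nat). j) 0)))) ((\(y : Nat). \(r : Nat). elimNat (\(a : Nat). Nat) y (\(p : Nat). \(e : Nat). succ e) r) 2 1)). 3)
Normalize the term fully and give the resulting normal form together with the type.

normal form:
  refl (Pi (ε : Eq Nat 3 3). Nat) (\(c : Eq Nat 3 3). 3)
type:
  Eq (Pi (ε : Eq Nat 3 3). Nat) (\(c : Eq Nat 3 3). 3) (\(j : Eq Nat 3 3). 3)


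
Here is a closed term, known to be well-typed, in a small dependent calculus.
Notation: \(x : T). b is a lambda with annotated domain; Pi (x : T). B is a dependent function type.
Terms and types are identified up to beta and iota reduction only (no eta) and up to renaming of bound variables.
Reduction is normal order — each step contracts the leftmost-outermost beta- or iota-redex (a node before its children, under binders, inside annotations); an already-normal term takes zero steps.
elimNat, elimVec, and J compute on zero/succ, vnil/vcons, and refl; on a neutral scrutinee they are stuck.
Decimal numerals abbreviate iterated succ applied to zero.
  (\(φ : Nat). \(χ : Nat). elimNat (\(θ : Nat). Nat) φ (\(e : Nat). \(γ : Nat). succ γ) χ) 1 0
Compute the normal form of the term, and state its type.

normal form:
  1
type:
  Nat


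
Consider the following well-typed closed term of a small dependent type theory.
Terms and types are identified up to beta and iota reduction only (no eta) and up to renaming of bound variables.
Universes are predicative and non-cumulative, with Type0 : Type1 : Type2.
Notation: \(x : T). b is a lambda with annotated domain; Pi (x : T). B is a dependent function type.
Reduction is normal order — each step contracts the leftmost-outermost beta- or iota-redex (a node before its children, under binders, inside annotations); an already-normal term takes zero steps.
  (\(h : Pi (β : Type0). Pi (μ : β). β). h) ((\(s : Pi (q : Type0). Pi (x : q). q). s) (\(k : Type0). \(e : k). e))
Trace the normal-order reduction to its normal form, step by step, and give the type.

reduction (normal order):
  (\(h : Pi (β : Type0). Pi (μ : β). β). h) ((\(s : Pi (q : Type0). Pi (x : q). q). s) (\(k : Type0). \(e : k). e))
  ~> (\(h : Pi (β : Type0). Pi (μ : β). β). h) (\(s : Type0). \(q : s). q)
  ~> \(h : Type0). \(β : h). β
inferred type:
  Pi (h : Type0). Pi (β : h). h


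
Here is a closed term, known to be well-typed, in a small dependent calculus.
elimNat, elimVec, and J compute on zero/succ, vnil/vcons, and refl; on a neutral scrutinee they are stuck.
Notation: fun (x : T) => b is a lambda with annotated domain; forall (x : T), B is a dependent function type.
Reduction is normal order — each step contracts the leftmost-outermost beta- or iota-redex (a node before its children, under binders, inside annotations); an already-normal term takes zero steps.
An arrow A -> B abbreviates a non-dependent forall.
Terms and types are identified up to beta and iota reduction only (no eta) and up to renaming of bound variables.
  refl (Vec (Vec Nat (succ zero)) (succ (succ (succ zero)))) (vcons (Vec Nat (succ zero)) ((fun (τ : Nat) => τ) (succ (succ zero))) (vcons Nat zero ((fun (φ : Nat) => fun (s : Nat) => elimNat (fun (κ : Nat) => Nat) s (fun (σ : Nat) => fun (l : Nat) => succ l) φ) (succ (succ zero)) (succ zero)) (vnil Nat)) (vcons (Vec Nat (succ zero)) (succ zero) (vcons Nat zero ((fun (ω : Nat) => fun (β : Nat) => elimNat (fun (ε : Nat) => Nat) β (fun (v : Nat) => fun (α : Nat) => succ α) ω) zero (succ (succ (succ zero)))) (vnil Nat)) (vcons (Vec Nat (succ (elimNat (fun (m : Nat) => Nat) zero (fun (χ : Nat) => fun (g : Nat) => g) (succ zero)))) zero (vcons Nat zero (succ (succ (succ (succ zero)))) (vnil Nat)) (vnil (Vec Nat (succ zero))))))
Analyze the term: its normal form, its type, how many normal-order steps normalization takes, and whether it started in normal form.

normal form:
  refl (Vec (Vec Nat (succ zero)) (succ (succ (succ zero)))) (vcons (Vec Nat (succ zero)) (succ (succ zero)) (vcons Nat zero (succ (succ (succ zero))) (vnil Nat)) (vcons (Vec Nat (succ zero)) (succ zero) (vcons Nat zero (succ (succ (succ zero))) (vnil Nat)) (vcons (Vec Nat (succ zero)) zero (vcons Nat zero (succ (succ (succ (succ zero)))) (vnil Nat)) (vnil (Vec Nat (succ zero))))))
inferred type:
  Eq (Vec (Vec Nat (succ zero)) (succ (succ (succ zero)))) (vcons (Vec Nat (succ zero)) (succ (succ zero)) (vcons Nat zero (succ (succ (succ zero))) (vnil Nat)) (vcons (Vec Nat (succ zero)) (succ zero) (vcons Nat zero (succ (succ (succ zero))) (vnil Nat)) (vcons (Vec Nat (succ zero)) zero (vcons Nat zero (succ (succ (succ (succ zero)))) (vnil Nat)) (vnil (Vec Nat (succ zero)))))) (vcons (Vec Nat (succ zero)) (succ (succ zero)) (vcons Nat zero (succ (succ (succ zero))) (vnil Nat)) (vcons (Vec Nat (succ zero)) (succ zero) (vcons Nat zero (succ (succ (succ zero))) (vnil Nat)) (vcons (Vec Nat (succ zero)) zero (vcons Nat zero (succ (succ (succ (succ zero)))) (vnil Nat)) (vnil (Vec Nat (succ zero))))))
reduction steps (normal order): 17
already normal: no
first redex: a beta-redex


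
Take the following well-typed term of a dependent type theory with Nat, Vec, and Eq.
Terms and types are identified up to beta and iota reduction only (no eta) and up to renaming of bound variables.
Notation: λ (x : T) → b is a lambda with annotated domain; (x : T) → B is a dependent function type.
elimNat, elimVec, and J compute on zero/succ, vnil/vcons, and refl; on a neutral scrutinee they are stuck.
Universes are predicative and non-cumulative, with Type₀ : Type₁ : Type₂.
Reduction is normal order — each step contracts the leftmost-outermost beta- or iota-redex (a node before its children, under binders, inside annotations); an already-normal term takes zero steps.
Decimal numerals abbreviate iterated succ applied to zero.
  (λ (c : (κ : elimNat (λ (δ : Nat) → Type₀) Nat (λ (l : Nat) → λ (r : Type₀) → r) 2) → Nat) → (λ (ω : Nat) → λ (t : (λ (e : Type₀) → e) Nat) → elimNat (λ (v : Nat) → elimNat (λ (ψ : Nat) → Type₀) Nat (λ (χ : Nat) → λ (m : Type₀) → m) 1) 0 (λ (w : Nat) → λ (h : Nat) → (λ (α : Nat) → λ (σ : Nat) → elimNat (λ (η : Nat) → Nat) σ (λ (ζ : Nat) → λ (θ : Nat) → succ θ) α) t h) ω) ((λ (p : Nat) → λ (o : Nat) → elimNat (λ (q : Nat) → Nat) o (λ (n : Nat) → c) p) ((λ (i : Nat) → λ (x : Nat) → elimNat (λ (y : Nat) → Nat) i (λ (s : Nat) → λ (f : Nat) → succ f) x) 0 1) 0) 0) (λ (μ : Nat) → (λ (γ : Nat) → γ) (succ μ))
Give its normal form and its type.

resulting normal form:
  0
type:
  Nat
observation: 27 normal-order steps normalize the term, beginning with a beta-redex.


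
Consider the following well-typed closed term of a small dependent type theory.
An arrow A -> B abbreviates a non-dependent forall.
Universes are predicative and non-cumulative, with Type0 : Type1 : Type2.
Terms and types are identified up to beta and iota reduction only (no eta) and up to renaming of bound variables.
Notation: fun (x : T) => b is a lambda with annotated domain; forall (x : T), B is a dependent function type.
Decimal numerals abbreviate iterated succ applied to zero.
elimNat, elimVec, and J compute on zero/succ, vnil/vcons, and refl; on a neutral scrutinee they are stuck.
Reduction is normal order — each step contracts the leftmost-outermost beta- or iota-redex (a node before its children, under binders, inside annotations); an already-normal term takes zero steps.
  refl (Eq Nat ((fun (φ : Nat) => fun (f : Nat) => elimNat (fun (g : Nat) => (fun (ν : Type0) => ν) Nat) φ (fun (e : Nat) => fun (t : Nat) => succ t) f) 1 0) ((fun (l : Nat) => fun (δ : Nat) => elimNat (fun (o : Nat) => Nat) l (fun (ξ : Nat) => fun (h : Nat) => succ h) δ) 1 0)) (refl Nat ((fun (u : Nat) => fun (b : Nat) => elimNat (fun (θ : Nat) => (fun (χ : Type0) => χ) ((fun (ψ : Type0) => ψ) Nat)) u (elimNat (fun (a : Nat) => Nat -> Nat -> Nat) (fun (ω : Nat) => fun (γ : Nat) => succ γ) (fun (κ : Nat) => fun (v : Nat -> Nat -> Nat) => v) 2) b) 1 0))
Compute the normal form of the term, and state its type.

reduced normal form:
  refl (Eq Nat 1 1) (refl Nat 1)
the term's type:
  Eq (Eq Nat 1 1) (refl Nat 1) (refl Nat 1)
observation: the term reaches its normal form after 9 normal-order steps.


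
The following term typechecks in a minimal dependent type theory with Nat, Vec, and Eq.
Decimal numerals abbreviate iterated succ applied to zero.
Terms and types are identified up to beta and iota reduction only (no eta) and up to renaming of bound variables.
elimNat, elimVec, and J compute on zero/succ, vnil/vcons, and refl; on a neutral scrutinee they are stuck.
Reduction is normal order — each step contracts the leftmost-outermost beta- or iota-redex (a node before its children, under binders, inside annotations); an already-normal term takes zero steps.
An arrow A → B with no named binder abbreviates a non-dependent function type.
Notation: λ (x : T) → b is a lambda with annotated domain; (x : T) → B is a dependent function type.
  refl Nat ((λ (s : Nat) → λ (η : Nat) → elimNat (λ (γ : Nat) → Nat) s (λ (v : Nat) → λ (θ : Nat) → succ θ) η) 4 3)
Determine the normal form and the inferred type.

resulting normal form:
  refl Nat 7
inferred type:
  Eq Nat 7 7


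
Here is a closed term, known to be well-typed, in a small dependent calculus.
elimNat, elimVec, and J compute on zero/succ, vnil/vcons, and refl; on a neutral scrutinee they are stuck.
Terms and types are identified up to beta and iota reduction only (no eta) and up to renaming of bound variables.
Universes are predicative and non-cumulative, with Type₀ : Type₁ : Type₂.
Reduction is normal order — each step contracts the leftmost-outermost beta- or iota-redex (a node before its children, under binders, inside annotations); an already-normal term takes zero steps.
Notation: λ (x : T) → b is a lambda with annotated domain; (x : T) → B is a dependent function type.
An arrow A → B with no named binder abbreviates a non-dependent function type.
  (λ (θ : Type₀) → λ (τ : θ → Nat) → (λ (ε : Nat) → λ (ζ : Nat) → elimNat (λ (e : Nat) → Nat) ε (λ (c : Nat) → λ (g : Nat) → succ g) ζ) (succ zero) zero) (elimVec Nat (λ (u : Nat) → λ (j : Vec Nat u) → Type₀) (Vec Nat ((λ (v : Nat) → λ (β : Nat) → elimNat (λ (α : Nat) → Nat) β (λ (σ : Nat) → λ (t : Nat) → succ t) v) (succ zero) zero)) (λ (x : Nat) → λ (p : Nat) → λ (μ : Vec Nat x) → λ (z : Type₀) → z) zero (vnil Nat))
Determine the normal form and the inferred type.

resulting normal form:
  λ (θ : Vec Nat (succ zero) → Nat) → succ zero
inferred type:
  (Vec Nat (succ zero) → Nat) → Nat
observation: 11 normal-order steps separate the term from its normal form.


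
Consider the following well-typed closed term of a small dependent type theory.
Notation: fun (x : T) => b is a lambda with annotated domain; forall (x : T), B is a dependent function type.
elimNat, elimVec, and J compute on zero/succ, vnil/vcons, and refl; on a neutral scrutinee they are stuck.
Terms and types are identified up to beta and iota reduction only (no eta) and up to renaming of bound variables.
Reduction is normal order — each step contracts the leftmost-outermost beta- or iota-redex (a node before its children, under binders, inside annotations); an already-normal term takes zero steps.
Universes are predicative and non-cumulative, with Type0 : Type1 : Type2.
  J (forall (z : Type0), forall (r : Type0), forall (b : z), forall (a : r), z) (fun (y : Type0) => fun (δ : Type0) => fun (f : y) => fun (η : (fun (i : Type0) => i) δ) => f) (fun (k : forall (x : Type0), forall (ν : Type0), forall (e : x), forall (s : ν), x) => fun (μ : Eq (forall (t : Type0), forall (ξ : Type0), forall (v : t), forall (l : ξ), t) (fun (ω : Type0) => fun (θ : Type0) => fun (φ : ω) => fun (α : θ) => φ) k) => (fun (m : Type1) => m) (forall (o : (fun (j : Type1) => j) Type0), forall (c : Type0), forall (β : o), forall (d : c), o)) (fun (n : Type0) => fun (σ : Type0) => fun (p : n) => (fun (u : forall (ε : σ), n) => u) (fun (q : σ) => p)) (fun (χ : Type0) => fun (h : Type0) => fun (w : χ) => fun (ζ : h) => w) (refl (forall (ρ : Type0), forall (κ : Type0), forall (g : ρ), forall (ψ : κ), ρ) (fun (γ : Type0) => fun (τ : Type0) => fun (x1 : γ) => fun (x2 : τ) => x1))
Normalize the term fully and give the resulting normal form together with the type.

normal form:
  fun (z : Type0) => fun (r : Type0) => fun (b : z) => fun (a : r) => b
type:
  forall (z : Type0), forall (r : Type0), forall (b : z), forall (a : r), z
observation: the term reaches its normal form after 2 normal-order steps.


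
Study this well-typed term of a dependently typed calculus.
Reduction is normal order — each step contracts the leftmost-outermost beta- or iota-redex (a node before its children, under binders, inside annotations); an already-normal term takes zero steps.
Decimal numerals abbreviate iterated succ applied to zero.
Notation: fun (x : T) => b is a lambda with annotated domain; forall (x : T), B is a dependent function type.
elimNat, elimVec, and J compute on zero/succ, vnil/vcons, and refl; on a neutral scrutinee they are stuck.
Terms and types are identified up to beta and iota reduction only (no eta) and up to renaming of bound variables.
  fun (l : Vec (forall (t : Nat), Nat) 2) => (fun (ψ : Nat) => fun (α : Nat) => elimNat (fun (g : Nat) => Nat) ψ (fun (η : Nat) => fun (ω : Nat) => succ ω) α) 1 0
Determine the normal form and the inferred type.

resulting normal form:
  fun (l : Vec (forall (t : Nat), Nat) 2) => 1
type:
  forall (l : Vec (forall (t : Nat), Nat) 2), Nat
observation: normalization takes exactly 3 steps under the normal-order strategy.


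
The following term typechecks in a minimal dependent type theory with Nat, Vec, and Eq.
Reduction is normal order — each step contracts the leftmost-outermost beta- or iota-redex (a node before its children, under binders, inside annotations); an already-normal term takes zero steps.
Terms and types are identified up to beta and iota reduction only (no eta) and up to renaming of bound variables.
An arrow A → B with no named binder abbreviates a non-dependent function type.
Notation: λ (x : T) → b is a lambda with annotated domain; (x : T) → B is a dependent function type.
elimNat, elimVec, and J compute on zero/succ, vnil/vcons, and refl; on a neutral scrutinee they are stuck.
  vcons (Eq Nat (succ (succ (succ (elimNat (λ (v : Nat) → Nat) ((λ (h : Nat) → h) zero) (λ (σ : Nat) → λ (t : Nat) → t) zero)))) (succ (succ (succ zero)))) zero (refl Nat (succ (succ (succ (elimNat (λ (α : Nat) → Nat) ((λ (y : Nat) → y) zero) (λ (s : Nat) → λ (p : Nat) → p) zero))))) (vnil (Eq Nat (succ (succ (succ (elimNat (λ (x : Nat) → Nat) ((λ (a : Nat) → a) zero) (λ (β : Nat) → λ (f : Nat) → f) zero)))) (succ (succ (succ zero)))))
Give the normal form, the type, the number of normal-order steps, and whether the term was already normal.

normal form:
  vcons (Eq Nat (succ (succ (succ zero))) (succ (succ (succ zero)))) zero (refl Nat (succ (succ (succ zero)))) (vnil (Eq Nat (succ (succ (succ zero))) (succ (succ (succ zero)))))
type:
  Vec (Eq Nat (succ (succ (succ zero))) (succ (succ (succ zero)))) (succ zero)
steps to reach normal form (normal order): 6
term was already normal: no
first contracted redex: an elimNat iota-redex


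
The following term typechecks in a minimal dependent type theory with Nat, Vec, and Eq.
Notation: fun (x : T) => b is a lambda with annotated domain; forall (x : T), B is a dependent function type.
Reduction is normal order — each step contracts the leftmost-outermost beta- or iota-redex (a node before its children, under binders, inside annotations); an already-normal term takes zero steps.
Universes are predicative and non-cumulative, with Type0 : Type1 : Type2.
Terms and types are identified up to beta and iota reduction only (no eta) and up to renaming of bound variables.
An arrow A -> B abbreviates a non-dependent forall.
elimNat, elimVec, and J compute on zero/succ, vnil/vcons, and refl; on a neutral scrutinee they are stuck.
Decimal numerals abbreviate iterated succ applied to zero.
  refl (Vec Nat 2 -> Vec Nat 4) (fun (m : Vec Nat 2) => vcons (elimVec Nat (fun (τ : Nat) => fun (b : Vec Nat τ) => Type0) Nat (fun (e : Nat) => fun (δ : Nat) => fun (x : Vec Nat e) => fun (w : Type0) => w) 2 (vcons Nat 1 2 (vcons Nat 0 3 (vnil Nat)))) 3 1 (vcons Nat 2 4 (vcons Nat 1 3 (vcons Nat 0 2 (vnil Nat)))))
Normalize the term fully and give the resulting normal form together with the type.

reduced normal form:
  refl (Vec Nat 2 -> Vec Nat 4) (fun (m : Vec Nat 2) => vcons Nat 3 1 (vcons Nat 2 4 (vcons Nat 1 3 (vcons Nat 0 2 (vnil Nat)))))
inferred type:
  Eq (Vec Nat 2 -> Vec Nat 4) (fun (m : Vec Nat 2) => vcons Nat 3 1 (vcons Nat 2 4 (vcons Nat 1 3 (vcons Nat 0 2 (vnil Nat))))) (fun (τ : Vec Nat 2) => vcons Nat 3 1 (vcons Nat 2 4 (vcons Nat 1 3 (vcons Nat 0 2 (vnil Nat)))))


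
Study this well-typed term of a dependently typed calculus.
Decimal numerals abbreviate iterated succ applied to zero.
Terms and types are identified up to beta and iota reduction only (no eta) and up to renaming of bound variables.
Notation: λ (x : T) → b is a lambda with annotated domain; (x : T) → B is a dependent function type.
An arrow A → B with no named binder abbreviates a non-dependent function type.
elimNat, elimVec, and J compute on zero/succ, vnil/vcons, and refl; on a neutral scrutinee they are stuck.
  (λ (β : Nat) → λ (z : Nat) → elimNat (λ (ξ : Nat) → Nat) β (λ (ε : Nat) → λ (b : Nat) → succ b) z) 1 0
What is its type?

inferred type:
  Nat


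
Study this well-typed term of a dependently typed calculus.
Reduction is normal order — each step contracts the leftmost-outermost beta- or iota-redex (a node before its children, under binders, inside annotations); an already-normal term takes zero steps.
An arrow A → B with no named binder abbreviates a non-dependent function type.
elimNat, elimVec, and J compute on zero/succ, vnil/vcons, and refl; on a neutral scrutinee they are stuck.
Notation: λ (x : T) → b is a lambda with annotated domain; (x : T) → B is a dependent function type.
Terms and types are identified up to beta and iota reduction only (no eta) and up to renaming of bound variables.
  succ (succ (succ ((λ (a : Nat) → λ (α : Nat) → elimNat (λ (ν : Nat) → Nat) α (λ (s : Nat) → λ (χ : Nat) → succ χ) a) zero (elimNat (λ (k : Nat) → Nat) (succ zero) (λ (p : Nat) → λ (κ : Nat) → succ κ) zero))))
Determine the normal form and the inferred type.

normal form:
  succ (succ (succ (succ zero)))
inferred type:
  Nat


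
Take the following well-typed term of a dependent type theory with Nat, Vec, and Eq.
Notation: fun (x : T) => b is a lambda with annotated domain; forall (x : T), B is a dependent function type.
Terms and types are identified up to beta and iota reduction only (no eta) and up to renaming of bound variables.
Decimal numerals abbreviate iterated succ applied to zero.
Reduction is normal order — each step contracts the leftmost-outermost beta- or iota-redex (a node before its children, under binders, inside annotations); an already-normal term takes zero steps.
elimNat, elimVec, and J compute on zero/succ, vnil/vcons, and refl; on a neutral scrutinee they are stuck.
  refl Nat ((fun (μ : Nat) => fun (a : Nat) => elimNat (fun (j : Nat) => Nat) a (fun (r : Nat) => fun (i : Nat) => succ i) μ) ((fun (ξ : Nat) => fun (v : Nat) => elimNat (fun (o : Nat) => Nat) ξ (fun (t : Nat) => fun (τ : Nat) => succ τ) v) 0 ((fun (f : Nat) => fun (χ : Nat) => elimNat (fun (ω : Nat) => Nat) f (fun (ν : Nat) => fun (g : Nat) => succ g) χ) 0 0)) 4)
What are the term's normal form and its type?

resulting normal form:
  refl Nat 4
type:
  Eq Nat 4 4
observation: contracting a beta-redex first, the term normalizes in 9 steps.


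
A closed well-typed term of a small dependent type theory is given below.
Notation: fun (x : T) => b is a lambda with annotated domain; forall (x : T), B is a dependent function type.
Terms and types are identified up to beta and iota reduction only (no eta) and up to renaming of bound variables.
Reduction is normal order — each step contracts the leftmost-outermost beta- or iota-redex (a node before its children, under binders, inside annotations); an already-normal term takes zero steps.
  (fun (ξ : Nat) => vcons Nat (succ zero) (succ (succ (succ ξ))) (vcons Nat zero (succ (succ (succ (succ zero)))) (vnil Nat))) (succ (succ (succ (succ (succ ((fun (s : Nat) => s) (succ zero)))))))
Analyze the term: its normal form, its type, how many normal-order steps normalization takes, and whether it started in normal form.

normal form:
  vcons Nat (succ zero) (succ (succ (succ (succ (succ (succ (succ (succ (succ zero))))))))) (vcons Nat zero (succ (succ (succ (succ zero)))) (vnil Nat))
type:
  Vec Nat (succ (succ zero))
normal-order step count: 2
term was already normal: no
first redex: a beta-redex


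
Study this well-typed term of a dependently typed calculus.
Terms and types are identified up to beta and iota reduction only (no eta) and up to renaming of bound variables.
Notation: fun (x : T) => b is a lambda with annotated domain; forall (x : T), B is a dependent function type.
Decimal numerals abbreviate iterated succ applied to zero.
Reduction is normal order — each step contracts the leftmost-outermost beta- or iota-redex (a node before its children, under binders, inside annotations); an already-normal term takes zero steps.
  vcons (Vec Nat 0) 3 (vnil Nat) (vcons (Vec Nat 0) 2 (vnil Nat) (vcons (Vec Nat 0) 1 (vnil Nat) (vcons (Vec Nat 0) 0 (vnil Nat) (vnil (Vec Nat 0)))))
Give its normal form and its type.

reduced normal form:
  vcons (Vec Nat 0) 3 (vnil Nat) (vcons (Vec Nat 0) 2 (vnil Nat) (vcons (Vec Nat 0) 1 (vnil Nat) (vcons (Vec Nat 0) 0 (vnil Nat) (vnil (Vec Nat 0)))))
type:
  Vec (Vec Nat 0) 4
observation: the term is already in normal form.


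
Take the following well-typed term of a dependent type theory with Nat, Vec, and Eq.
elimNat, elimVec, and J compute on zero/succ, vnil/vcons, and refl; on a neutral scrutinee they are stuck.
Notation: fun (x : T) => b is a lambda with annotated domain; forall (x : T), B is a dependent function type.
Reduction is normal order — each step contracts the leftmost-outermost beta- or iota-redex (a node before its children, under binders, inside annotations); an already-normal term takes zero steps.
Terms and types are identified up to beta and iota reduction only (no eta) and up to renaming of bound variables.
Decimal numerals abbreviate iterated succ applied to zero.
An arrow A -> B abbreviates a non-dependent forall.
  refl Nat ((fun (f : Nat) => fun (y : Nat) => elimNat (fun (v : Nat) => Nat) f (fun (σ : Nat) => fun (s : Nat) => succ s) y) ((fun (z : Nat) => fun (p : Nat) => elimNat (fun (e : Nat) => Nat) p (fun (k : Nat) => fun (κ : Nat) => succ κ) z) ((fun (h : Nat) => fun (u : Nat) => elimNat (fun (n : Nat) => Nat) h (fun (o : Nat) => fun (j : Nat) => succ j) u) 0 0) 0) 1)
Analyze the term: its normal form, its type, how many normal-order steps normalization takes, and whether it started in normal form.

normal form:
  refl Nat 1
type:
  Eq Nat 1 1
steps to reach normal form (normal order): 12
started in normal form: no
first redex: a beta-redex


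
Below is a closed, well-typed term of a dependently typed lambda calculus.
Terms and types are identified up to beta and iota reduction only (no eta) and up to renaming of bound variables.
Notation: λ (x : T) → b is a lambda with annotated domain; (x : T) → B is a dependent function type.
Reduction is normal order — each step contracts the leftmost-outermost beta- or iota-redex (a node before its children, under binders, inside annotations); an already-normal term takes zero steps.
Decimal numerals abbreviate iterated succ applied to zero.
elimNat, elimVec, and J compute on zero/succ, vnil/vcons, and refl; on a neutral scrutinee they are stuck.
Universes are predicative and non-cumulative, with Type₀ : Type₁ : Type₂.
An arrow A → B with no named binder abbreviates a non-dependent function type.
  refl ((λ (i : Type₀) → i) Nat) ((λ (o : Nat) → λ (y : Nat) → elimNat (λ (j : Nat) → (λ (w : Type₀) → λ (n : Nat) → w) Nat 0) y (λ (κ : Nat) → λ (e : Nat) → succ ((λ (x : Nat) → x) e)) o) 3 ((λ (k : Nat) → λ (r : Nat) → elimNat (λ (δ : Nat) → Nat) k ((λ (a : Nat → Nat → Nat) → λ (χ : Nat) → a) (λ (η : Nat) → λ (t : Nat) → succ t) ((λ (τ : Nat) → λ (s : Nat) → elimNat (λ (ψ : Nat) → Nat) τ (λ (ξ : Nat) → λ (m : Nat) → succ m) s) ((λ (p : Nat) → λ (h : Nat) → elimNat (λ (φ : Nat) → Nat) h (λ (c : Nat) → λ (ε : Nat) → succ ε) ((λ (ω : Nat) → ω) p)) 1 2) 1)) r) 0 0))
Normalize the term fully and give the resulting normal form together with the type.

resulting normal form:
  refl Nat 3
inferred type:
  Eq Nat 3 3
observation: 19 normal-order steps separate the term from its normal form.


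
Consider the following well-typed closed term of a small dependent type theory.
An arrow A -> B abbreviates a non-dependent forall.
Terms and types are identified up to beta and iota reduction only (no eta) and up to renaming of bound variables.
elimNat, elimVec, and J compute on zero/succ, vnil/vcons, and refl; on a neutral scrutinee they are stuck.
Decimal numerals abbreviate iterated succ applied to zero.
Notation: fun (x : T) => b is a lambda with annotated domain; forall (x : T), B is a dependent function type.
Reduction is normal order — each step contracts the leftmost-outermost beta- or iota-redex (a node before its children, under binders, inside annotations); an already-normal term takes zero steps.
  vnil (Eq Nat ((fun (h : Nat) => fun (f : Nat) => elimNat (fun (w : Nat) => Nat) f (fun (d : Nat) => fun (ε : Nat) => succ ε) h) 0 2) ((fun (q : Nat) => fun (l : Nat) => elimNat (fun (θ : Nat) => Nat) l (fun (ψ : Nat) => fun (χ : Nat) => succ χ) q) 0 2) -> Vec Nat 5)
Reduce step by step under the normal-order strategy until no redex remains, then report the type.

reduction (normal order):
  vnil (Eq Nat ((fun (h : Nat) => fun (f : Nat) => elimNat (fun (w : Nat) => Nat) f (fun (d : Nat) => fun (ε : Nat) => succ ε) h) 0 2) ((fun (q : Nat) => fun (l : Nat) => elimNat (fun (θ : Nat) => Nat) l (fun (ψ : Nat) => fun (χ : Nat) => succ χ) q) 0 2) -> Vec Nat 5)
  ~> vnil (Eq Nat ((fun (h : Nat) => elimNat (fun (f : Nat) => Nat) h (fun (w : Nat) => fun (d : Nat) => succ d) 0) 2) ((fun (ε : Nat) => fun (q : Nat) => elimNat (fun (l : Nat) => Nat) q (fun (θ : Nat) => fun (ψ : Nat) => succ ψ) ε) 0 2) -> Vec Nat 5)
  ~> vnil (Eq Nat (elimNat (fun (h : Nat) => Nat) 2 (fun (f : Nat) => fun (w : Nat) => succ w) 0) ((fun (d : Nat) => fun (ε : Nat) => elimNat (fun (q : Nat) => Nat) ε (fun (l : Nat) => fun (θ : Nat) => succ θ) d) 0 2) -> Vec Nat 5)
  ~> vnil (Eq Nat 2 ((fun (h : Nat) => fun (f : Nat) => elimNat (fun (w : Nat) => Nat) f (fun (d : Nat) => fun (ε : Nat) => succ ε) h) 0 2) -> Vec Nat 5)
  ~> vnil (Eq Nat 2 ((fun (h : Nat) => elimNat (fun (f : Nat) => Nat) h (fun (w : Nat) => fun (d : Nat) => succ d) 0) 2) -> Vec Nat 5)
  ~> vnil (Eq Nat 2 (elimNat (fun (h : Nat) => Nat) 2 (fun (f : Nat) => fun (w : Nat) => succ w) 0) -> Vec Nat 5)
  ~> vnil (Eq Nat 2 2 -> Vec Nat 5)
the term's type:
  Vec (Eq Nat 2 2 -> Vec Nat 5) 0


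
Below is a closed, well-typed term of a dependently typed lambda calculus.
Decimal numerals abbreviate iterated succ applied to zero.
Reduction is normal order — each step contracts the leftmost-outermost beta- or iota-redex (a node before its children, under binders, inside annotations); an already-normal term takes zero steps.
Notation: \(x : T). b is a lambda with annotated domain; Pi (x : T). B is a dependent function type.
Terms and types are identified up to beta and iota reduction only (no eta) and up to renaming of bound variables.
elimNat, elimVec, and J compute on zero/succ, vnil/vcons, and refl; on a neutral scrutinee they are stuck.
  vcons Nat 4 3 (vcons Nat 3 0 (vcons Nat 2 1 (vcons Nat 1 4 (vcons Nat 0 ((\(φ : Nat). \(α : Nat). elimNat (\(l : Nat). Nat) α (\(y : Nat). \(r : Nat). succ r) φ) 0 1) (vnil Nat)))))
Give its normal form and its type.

reduced normal form:
  vcons Nat 4 3 (vcons Nat 3 0 (vcons Nat 2 1 (vcons Nat 1 4 (vcons Nat 0 1 (vnil Nat)))))
inferred type:
  Vec Nat 5
observation: 3 normal-order steps separate the term from its normal form.


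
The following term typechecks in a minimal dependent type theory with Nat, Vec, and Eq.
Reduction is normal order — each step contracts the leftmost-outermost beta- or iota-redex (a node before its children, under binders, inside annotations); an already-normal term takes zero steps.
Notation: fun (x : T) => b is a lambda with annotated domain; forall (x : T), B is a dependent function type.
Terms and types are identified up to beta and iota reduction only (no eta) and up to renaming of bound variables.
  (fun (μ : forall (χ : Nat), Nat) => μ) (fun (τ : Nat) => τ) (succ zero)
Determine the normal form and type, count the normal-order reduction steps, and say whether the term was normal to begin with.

reduced normal form:
  succ zero
type:
  Nat
reduction steps (normal order): 2
already normal: no
first contracted redex: a beta-redex
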